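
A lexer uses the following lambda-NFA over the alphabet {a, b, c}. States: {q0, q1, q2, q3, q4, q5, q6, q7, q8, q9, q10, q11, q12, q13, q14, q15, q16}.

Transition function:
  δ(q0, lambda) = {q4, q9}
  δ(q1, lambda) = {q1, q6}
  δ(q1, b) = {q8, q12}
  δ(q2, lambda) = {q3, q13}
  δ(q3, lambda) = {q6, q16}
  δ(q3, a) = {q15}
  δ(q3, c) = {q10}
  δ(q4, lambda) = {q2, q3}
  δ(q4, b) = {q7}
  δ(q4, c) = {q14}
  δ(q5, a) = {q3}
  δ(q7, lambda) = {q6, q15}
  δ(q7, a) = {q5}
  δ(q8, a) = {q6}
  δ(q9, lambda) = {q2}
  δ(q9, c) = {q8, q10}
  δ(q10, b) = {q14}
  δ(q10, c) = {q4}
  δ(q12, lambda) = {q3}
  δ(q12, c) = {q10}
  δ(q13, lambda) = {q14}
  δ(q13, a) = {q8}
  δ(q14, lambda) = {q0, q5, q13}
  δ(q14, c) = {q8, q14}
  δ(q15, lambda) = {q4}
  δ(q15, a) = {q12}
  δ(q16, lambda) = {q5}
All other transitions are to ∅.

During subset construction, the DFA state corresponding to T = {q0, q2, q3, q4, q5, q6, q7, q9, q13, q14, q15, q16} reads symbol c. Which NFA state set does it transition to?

q3 on c → {q10}.
q4 on c → {q14}.
q9 on c → {q8, q10}.
q14 on c → {q8, q14}.
No c-transition from q0, q2, q5, q6, q7, q13, q15, q16.
Union after reading c: {q8, q10, q14}.
Now take the lambda-closure:
From q14 via lambda: add q0, q5, q13.
From q0 via lambda: add q4, q9.
From q4 via lambda: add q2, q3.
From q3 via lambda: add q6, q16.
No new states can be added; the closed set is {q0, q2, q3, q4, q5, q6, q8, q9, q10, q13, q14, q16}.

{q0, q2, q3, q4, q5, q6, q8, q9, q10, q13, q14, q16}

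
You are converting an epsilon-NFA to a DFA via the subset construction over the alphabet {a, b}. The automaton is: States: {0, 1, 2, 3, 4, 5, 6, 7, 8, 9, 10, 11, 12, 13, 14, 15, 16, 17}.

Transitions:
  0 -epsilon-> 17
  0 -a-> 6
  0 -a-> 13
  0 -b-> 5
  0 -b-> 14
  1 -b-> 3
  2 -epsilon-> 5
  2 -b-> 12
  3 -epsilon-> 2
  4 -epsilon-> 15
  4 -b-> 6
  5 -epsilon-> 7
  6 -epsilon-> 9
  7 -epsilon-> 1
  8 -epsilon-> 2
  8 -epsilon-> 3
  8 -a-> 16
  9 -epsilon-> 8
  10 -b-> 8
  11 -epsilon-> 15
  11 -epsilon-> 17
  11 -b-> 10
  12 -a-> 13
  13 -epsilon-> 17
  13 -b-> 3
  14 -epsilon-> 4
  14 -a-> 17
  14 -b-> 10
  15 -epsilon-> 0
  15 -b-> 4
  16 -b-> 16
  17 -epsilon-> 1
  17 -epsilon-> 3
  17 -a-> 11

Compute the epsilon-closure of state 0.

Start with {0}.
From 0 via epsilon: add 17.
From 17 via epsilon: add 1, 3.
From 3 via epsilon: add 2.
From 2 via epsilon: add 5.
From 5 via epsilon: add 7.
No new states can be added; the closed set is {0, 1, 2, 3, 5, 7, 17}.

{0, 1, 2, 3, 5, 7, 17}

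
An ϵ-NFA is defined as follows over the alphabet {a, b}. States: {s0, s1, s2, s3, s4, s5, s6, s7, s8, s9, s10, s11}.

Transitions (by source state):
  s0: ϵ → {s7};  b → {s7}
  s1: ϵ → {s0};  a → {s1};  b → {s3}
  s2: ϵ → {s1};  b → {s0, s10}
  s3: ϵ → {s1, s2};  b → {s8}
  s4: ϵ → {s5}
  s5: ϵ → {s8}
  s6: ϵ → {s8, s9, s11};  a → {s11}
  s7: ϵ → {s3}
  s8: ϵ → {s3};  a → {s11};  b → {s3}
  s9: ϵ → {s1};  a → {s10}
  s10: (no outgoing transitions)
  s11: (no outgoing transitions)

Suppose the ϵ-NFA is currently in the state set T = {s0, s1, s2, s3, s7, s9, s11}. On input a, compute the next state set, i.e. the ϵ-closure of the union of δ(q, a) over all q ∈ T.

{s0, s1, s2, s3, s7, s10}

s1 on a → {s1}.
s9 on a → {s10}.
No a-transition from s0, s2, s3, s7, s11.
Union after reading a: {s1, s10}.
Now take the ϵ-closure:
From s1 via ϵ: add s0.
From s0 via ϵ: add s7.
From s7 via ϵ: add s3.
From s3 via ϵ: add s2.
No new states can be added; the closed set is {s0, s1, s2, s3, s7, s10}.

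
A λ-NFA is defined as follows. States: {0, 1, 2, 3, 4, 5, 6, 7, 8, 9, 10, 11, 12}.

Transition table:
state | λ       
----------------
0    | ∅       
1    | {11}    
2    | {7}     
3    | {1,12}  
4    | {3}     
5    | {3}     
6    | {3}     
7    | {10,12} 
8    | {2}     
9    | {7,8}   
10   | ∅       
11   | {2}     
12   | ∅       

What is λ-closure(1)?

Start with {1}.
From 1 via λ: add 11.
From 11 via λ: add 2.
From 2 via λ: add 7.
From 7 via λ: add 10, 12.
No new states can be added; the closed set is {1, 2, 7, 10, 11, 12}.

{1, 2, 7, 10, 11, 12}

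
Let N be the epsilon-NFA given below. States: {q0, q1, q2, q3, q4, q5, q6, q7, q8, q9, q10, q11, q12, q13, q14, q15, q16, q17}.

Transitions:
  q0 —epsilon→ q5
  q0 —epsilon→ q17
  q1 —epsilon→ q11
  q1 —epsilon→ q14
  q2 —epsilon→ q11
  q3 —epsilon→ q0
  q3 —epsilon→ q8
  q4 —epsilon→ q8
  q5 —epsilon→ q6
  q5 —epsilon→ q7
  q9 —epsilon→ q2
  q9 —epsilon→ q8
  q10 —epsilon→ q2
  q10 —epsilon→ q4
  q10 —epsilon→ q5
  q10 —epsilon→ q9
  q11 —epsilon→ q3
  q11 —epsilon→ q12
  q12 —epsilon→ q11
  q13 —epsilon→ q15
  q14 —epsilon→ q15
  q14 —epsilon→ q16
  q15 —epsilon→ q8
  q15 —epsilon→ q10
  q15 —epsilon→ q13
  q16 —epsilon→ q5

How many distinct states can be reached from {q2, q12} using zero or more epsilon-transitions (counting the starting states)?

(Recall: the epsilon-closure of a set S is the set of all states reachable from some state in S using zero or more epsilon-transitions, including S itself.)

10

Start with {q2, q12}.
From q2 via epsilon: add q11.
From q11 via epsilon: add q3.
From q3 via epsilon: add q0, q8.
From q0 via epsilon: add q5, q17.
From q5 via epsilon: add q6, q7.
epsilon-closure = {q0, q2, q3, q5, q6, q7, q8, q11, q12, q17}, which has 10 states.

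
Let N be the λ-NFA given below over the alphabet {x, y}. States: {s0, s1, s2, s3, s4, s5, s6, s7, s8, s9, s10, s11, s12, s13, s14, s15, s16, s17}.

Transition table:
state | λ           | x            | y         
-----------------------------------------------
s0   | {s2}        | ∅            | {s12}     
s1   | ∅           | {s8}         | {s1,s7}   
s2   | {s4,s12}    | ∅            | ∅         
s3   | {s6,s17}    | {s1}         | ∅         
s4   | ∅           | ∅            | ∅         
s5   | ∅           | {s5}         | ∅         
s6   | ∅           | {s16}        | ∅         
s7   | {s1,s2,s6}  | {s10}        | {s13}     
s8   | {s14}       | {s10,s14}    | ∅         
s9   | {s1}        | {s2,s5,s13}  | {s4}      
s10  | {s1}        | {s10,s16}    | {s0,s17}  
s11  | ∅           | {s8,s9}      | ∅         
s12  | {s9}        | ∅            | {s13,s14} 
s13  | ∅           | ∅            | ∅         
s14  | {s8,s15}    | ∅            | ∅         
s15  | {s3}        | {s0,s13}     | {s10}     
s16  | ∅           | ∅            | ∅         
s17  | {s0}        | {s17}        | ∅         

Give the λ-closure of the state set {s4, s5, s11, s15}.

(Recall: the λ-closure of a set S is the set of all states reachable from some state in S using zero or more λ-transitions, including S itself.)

Start with {s4, s5, s11, s15}.
From s15 via λ: add s3.
From s3 via λ: add s6, s17.
From s17 via λ: add s0.
From s0 via λ: add s2.
From s2 via λ: add s12.
From s12 via λ: add s9.
From s9 via λ: add s1.
No new states can be added; the closed set is {s0, s1, s2, s3, s4, s5, s6, s9, s11, s12, s15, s17}.

{s0, s1, s2, s3, s4, s5, s6, s9, s11, s12, s15, s17}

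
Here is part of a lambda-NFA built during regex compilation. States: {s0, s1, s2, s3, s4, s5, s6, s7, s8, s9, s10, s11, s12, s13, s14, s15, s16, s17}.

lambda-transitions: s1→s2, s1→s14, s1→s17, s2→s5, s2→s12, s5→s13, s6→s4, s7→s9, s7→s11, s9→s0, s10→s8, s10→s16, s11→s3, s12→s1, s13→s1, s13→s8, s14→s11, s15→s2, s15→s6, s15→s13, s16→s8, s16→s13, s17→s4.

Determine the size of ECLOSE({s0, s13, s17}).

Start with {s0, s13, s17}.
From s13 via lambda: add s1, s8.
From s17 via lambda: add s4.
From s1 via lambda: add s2, s14.
From s2 via lambda: add s5, s12.
From s14 via lambda: add s11.
From s11 via lambda: add s3.
lambda-closure = {s0, s1, s2, s3, s4, s5, s8, s11, s12, s13, s14, s17}, which has 12 states.

12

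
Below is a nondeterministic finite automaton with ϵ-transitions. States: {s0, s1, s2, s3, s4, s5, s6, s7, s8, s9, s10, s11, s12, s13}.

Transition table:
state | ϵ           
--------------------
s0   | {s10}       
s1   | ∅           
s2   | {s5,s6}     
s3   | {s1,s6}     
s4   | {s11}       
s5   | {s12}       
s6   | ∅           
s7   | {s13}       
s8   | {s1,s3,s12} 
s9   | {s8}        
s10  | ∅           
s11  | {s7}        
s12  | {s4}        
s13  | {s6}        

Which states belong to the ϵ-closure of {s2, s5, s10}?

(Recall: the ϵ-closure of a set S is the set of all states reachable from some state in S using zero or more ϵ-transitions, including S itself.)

{s2, s4, s5, s6, s7, s10, s11, s12, s13}

Start with {s2, s5, s10}.
From s2 via ϵ: add s6.
From s5 via ϵ: add s12.
From s12 via ϵ: add s4.
From s4 via ϵ: add s11.
From s11 via ϵ: add s7.
From s7 via ϵ: add s13.
No new states can be added; the closed set is {s2, s4, s5, s6, s7, s10, s11, s12, s13}.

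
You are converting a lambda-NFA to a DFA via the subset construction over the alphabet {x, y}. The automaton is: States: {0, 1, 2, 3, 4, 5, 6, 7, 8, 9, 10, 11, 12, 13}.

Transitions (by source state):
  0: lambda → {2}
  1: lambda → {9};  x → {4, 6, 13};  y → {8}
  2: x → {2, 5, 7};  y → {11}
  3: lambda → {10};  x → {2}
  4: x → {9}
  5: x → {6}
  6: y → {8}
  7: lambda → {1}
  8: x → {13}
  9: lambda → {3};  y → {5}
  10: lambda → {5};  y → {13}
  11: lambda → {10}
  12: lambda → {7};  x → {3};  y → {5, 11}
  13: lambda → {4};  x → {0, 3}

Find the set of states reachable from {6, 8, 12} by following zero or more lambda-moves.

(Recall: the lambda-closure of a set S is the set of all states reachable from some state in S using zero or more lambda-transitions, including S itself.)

Start with {6, 8, 12}.
From 12 via lambda: add 7.
From 7 via lambda: add 1.
From 1 via lambda: add 9.
From 9 via lambda: add 3.
From 3 via lambda: add 10.
From 10 via lambda: add 5.
No new states can be added; the closed set is {1, 3, 5, 6, 7, 8, 9, 10, 12}.

{1, 3, 5, 6, 7, 8, 9, 10, 12}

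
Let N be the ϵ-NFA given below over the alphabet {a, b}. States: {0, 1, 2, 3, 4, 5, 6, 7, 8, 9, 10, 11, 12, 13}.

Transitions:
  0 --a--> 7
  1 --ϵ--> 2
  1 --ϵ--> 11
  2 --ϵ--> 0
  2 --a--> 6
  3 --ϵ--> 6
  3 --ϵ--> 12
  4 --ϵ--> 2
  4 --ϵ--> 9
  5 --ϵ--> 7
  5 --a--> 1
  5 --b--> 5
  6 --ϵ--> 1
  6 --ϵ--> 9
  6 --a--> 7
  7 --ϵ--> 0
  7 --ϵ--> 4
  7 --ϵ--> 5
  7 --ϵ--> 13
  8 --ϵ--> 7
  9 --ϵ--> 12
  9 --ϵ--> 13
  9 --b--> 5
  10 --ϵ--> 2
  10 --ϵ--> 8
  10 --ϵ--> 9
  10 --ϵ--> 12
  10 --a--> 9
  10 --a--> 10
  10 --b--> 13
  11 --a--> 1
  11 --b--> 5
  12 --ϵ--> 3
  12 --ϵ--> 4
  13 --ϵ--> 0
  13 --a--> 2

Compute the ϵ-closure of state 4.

{0, 1, 2, 3, 4, 6, 9, 11, 12, 13}

Start with {4}.
From 4 via ϵ: add 2, 9.
From 2 via ϵ: add 0.
From 9 via ϵ: add 12, 13.
From 12 via ϵ: add 3.
From 3 via ϵ: add 6.
From 6 via ϵ: add 1.
From 1 via ϵ: add 11.
No new states can be added; the closed set is {0, 1, 2, 3, 4, 6, 9, 11, 12, 13}.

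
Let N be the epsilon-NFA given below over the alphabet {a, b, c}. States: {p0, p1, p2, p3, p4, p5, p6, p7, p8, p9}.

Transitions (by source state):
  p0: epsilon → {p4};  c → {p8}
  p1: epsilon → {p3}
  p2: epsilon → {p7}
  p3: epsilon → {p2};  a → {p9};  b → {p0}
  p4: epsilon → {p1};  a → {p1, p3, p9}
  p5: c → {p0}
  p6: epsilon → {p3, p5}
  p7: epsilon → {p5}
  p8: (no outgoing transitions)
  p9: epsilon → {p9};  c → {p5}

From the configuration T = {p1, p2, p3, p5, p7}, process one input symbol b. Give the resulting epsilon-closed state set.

{p0, p1, p2, p3, p4, p5, p7}

p3 on b → {p0}.
No b-transition from p1, p2, p5, p7.
Union after reading b: {p0}.
Now take the epsilon-closure:
From p0 via epsilon: add p4.
From p4 via epsilon: add p1.
From p1 via epsilon: add p3.
From p3 via epsilon: add p2.
From p2 via epsilon: add p7.
From p7 via epsilon: add p5.
No new states can be added; the closed set is {p0, p1, p2, p3, p4, p5, p7}.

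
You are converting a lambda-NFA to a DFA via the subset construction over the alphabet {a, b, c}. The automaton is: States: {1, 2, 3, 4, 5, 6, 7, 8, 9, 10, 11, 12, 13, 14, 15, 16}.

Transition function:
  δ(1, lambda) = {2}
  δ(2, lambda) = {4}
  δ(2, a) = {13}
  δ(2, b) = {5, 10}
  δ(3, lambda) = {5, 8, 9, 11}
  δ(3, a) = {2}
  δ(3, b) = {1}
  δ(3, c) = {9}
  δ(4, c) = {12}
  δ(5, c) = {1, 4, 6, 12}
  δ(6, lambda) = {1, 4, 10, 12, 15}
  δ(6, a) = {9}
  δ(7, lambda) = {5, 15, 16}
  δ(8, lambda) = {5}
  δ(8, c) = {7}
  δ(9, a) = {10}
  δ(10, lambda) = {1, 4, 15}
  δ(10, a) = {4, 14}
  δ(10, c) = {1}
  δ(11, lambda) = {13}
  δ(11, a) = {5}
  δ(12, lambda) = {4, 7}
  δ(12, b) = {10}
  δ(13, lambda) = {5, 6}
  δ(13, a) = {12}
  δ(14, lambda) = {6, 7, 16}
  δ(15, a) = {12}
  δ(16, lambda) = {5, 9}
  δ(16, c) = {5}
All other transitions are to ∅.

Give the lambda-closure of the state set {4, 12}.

Start with {4, 12}.
From 12 via lambda: add 7.
From 7 via lambda: add 5, 15, 16.
From 16 via lambda: add 9.
No new states can be added; the closed set is {4, 5, 7, 9, 12, 15, 16}.

{4, 5, 7, 9, 12, 15, 16}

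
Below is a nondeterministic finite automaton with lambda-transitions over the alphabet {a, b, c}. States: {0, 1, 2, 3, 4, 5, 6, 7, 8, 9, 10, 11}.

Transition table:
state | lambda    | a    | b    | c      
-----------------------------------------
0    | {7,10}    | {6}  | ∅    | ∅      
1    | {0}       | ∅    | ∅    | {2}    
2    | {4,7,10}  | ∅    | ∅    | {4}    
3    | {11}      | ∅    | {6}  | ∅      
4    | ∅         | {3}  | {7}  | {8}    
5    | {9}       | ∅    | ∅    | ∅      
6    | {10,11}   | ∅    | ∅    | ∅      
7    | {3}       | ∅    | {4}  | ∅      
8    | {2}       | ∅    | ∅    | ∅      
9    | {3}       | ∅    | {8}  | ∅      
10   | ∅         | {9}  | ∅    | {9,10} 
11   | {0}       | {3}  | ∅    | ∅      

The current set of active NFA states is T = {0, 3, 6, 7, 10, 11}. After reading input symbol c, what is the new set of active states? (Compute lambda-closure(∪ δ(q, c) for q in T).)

{0, 3, 7, 9, 10, 11}

10 on c → {9, 10}.
No c-transition from 0, 3, 6, 7, 11.
Union after reading c: {9, 10}.
Now take the lambda-closure:
From 9 via lambda: add 3.
From 3 via lambda: add 11.
From 11 via lambda: add 0.
From 0 via lambda: add 7.
No new states can be added; the closed set is {0, 3, 7, 9, 10, 11}.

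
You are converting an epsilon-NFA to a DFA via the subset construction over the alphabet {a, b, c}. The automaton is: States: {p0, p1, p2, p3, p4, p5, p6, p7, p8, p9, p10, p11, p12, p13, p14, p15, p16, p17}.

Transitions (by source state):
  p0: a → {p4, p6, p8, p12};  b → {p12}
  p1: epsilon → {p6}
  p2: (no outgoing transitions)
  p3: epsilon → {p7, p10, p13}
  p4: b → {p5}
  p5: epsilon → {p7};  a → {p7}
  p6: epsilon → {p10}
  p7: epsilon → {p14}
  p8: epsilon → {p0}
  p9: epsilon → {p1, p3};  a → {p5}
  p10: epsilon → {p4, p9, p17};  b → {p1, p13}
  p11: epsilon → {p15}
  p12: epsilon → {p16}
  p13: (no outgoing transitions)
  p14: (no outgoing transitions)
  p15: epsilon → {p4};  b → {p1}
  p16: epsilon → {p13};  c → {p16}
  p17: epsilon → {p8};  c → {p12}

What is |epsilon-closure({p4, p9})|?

Start with {p4, p9}.
From p9 via epsilon: add p1, p3.
From p1 via epsilon: add p6.
From p3 via epsilon: add p7, p10, p13.
From p7 via epsilon: add p14.
From p10 via epsilon: add p17.
From p17 via epsilon: add p8.
From p8 via epsilon: add p0.
epsilon-closure = {p0, p1, p3, p4, p6, p7, p8, p9, p10, p13, p14, p17}, which has 12 states.

12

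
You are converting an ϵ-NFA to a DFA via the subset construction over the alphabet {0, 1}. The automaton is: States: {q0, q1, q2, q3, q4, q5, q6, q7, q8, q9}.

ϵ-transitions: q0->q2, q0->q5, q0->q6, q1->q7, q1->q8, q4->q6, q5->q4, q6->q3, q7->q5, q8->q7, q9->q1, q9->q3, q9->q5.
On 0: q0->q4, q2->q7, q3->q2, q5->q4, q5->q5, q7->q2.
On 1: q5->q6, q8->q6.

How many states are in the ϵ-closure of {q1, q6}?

7

Start with {q1, q6}.
From q1 via ϵ: add q7, q8.
From q6 via ϵ: add q3.
From q7 via ϵ: add q5.
From q5 via ϵ: add q4.
ϵ-closure = {q1, q3, q4, q5, q6, q7, q8}, which has 7 states.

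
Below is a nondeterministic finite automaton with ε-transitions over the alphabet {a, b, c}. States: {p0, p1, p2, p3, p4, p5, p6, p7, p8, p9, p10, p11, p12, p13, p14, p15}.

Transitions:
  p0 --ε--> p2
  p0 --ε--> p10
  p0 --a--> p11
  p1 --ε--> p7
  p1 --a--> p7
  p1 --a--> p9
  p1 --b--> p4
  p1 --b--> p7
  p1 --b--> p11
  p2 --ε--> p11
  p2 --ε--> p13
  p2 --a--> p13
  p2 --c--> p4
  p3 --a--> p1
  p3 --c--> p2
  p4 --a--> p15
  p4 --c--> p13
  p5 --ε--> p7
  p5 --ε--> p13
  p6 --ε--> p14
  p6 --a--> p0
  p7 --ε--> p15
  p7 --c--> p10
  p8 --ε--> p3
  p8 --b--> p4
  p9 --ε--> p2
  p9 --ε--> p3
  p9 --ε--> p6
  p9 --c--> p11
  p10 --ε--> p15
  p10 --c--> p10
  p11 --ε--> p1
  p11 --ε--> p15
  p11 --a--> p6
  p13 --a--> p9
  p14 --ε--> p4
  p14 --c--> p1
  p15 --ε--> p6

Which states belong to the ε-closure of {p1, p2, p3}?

Start with {p1, p2, p3}.
From p1 via ε: add p7.
From p2 via ε: add p11, p13.
From p7 via ε: add p15.
From p15 via ε: add p6.
From p6 via ε: add p14.
From p14 via ε: add p4.
No new states can be added; the closed set is {p1, p2, p3, p4, p6, p7, p11, p13, p14, p15}.

{p1, p2, p3, p4, p6, p7, p11, p13, p14, p15}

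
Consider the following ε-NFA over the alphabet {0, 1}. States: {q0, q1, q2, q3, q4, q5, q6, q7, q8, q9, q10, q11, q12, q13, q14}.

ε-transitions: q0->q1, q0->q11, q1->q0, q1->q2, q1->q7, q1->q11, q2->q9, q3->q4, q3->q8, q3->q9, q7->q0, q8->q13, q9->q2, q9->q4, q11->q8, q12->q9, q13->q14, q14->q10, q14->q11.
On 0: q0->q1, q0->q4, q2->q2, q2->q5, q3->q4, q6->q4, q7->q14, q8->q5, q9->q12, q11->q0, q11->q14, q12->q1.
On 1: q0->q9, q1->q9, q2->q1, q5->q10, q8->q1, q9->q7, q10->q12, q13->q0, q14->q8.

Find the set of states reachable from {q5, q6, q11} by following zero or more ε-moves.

Start with {q5, q6, q11}.
From q11 via ε: add q8.
From q8 via ε: add q13.
From q13 via ε: add q14.
From q14 via ε: add q10.
No new states can be added; the closed set is {q5, q6, q8, q10, q11, q13, q14}.

{q5, q6, q8, q10, q11, q13, q14}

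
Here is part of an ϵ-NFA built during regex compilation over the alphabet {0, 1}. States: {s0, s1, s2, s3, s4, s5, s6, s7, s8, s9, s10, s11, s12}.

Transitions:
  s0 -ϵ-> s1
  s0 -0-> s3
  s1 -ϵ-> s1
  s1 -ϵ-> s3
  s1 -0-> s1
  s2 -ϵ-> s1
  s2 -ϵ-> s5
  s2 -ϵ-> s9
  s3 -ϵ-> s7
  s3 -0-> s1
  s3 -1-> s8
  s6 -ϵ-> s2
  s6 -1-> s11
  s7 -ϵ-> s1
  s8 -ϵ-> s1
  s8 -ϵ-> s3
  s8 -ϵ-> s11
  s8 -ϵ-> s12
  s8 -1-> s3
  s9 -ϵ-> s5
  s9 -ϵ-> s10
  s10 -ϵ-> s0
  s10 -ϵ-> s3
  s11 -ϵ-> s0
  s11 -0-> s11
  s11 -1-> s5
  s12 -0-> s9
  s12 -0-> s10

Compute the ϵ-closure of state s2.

Start with {s2}.
From s2 via ϵ: add s1, s5, s9.
From s1 via ϵ: add s3.
From s9 via ϵ: add s10.
From s3 via ϵ: add s7.
From s10 via ϵ: add s0.
No new states can be added; the closed set is {s0, s1, s2, s3, s5, s7, s9, s10}.

{s0, s1, s2, s3, s5, s7, s9, s10}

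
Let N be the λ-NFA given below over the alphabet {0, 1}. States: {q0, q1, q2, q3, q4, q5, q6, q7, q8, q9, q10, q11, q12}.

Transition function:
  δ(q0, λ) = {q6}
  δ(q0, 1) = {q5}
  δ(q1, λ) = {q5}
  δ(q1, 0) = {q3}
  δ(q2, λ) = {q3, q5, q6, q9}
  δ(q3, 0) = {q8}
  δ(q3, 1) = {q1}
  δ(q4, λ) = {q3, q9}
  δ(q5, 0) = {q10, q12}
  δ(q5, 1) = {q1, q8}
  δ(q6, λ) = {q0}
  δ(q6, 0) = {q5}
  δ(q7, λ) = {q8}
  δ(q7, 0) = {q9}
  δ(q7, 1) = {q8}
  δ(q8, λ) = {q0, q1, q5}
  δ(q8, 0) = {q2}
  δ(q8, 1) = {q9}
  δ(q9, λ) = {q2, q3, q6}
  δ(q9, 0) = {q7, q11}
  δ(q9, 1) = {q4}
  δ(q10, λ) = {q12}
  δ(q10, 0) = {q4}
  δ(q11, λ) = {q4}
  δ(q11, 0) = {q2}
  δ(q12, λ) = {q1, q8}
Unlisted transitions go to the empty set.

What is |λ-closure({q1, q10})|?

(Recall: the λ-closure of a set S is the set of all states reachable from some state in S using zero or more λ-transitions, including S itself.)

7

Start with {q1, q10}.
From q1 via λ: add q5.
From q10 via λ: add q12.
From q12 via λ: add q8.
From q8 via λ: add q0.
From q0 via λ: add q6.
λ-closure = {q0, q1, q5, q6, q8, q10, q12}, which has 7 states.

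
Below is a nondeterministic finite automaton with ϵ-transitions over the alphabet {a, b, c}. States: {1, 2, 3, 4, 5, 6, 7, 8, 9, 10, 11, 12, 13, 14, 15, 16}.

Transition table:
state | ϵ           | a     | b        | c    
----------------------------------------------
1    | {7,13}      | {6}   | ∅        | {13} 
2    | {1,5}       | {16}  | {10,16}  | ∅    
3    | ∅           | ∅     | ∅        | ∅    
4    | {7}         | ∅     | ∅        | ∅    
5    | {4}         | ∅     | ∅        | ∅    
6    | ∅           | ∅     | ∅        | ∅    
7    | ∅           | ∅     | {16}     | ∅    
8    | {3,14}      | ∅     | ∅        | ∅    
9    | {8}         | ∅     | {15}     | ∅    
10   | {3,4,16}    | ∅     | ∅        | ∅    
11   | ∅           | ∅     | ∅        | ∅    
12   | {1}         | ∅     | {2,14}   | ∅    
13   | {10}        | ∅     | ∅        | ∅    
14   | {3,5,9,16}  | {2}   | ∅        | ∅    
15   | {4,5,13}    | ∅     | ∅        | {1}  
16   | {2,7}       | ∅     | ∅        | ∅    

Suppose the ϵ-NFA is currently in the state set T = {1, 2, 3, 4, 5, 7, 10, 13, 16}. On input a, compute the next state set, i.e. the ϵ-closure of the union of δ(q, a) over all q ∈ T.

1 on a → {6}.
2 on a → {16}.
No a-transition from 3, 4, 5, 7, 10, 13, 16.
Union after reading a: {6, 16}.
Now take the ϵ-closure:
From 16 via ϵ: add 2, 7.
From 2 via ϵ: add 1, 5.
From 1 via ϵ: add 13.
From 5 via ϵ: add 4.
From 13 via ϵ: add 10.
From 10 via ϵ: add 3.
No new states can be added; the closed set is {1, 2, 3, 4, 5, 6, 7, 10, 13, 16}.

{1, 2, 3, 4, 5, 6, 7, 10, 13, 16}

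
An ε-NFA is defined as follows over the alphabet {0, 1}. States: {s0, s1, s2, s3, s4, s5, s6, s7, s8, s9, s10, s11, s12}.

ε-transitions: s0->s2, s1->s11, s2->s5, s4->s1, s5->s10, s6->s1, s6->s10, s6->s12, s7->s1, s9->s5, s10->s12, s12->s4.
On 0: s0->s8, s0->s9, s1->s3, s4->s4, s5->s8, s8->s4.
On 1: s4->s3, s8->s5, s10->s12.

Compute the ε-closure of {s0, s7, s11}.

Start with {s0, s7, s11}.
From s0 via ε: add s2.
From s7 via ε: add s1.
From s2 via ε: add s5.
From s5 via ε: add s10.
From s10 via ε: add s12.
From s12 via ε: add s4.
No new states can be added; the closed set is {s0, s1, s2, s4, s5, s7, s10, s11, s12}.

{s0, s1, s2, s4, s5, s7, s10, s11, s12}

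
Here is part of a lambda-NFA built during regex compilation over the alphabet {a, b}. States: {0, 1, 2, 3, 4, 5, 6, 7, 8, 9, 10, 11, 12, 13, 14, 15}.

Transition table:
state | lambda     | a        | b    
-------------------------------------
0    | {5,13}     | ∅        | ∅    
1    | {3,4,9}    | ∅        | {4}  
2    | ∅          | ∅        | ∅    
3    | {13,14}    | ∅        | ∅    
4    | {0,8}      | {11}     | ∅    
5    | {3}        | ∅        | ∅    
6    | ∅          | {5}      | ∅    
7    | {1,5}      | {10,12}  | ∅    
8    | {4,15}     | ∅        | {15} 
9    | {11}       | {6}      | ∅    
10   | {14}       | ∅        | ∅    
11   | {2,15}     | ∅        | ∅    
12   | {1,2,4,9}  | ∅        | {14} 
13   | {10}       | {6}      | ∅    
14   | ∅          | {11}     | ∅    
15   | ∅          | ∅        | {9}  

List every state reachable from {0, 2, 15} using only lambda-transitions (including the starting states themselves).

{0, 2, 3, 5, 10, 13, 14, 15}

Start with {0, 2, 15}.
From 0 via lambda: add 5, 13.
From 5 via lambda: add 3.
From 13 via lambda: add 10.
From 3 via lambda: add 14.
No new states can be added; the closed set is {0, 2, 3, 5, 10, 13, 14, 15}.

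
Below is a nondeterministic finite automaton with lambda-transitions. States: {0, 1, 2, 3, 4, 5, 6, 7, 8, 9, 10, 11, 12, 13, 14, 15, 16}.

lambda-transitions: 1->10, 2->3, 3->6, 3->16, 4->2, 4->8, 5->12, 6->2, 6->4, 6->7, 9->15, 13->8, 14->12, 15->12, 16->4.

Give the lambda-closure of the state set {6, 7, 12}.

Start with {6, 7, 12}.
From 6 via lambda: add 2, 4.
From 2 via lambda: add 3.
From 4 via lambda: add 8.
From 3 via lambda: add 16.
No new states can be added; the closed set is {2, 3, 4, 6, 7, 8, 12, 16}.

{2, 3, 4, 6, 7, 8, 12, 16}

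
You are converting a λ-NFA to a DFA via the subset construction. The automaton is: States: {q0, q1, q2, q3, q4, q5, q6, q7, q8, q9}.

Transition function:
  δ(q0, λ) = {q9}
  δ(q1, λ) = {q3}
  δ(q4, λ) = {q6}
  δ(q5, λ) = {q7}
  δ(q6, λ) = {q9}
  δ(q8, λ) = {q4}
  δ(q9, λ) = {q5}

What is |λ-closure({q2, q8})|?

7

Start with {q2, q8}.
From q8 via λ: add q4.
From q4 via λ: add q6.
From q6 via λ: add q9.
From q9 via λ: add q5.
From q5 via λ: add q7.
λ-closure = {q2, q4, q5, q6, q7, q8, q9}, which has 7 states.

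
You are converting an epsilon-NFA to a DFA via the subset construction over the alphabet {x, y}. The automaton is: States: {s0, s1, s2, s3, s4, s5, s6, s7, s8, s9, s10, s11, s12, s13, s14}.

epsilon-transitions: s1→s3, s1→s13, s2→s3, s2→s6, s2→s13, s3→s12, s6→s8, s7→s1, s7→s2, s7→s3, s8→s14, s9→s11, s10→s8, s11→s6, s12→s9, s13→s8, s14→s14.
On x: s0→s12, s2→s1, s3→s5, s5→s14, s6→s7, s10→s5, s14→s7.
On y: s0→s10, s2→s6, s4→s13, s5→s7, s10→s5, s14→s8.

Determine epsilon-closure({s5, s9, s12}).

{s5, s6, s8, s9, s11, s12, s14}

Start with {s5, s9, s12}.
From s9 via epsilon: add s11.
From s11 via epsilon: add s6.
From s6 via epsilon: add s8.
From s8 via epsilon: add s14.
No new states can be added; the closed set is {s5, s6, s8, s9, s11, s12, s14}.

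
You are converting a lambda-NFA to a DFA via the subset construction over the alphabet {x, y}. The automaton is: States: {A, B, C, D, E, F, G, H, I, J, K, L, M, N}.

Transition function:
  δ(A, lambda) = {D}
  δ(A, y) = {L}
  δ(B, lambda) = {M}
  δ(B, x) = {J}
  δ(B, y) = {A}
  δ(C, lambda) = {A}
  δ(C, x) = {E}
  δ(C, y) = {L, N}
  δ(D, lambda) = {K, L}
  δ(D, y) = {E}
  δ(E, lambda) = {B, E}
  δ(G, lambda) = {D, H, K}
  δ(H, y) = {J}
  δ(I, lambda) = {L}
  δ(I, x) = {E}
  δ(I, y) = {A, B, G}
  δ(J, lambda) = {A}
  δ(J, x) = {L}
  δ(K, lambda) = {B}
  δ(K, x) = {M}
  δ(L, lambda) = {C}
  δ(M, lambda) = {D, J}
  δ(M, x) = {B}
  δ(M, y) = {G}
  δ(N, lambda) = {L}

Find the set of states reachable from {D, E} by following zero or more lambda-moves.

{A, B, C, D, E, J, K, L, M}

Start with {D, E}.
From D via lambda: add K, L.
From E via lambda: add B.
From B via lambda: add M.
From L via lambda: add C.
From C via lambda: add A.
From M via lambda: add J.
No new states can be added; the closed set is {A, B, C, D, E, J, K, L, M}.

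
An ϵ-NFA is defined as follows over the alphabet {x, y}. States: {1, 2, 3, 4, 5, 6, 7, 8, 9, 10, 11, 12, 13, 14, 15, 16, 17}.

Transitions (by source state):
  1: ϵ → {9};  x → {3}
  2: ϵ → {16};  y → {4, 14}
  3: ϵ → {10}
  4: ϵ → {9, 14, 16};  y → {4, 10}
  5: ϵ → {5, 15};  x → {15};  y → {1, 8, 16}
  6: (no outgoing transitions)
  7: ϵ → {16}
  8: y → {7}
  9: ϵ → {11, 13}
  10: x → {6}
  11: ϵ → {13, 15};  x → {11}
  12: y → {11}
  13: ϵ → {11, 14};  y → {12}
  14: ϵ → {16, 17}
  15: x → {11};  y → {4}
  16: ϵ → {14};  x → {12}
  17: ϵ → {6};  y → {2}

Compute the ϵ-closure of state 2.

{2, 6, 14, 16, 17}

Start with {2}.
From 2 via ϵ: add 16.
From 16 via ϵ: add 14.
From 14 via ϵ: add 17.
From 17 via ϵ: add 6.
No new states can be added; the closed set is {2, 6, 14, 16, 17}.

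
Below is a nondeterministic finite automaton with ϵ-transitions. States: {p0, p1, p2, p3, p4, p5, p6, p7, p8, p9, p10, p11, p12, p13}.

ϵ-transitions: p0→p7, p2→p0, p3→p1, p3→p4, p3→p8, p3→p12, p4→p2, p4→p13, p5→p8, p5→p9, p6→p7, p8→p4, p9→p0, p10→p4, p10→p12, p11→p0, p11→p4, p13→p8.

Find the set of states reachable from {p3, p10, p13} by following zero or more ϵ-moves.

{p0, p1, p2, p3, p4, p7, p8, p10, p12, p13}

Start with {p3, p10, p13}.
From p3 via ϵ: add p1, p4, p8, p12.
From p4 via ϵ: add p2.
From p2 via ϵ: add p0.
From p0 via ϵ: add p7.
No new states can be added; the closed set is {p0, p1, p2, p3, p4, p7, p8, p10, p12, p13}.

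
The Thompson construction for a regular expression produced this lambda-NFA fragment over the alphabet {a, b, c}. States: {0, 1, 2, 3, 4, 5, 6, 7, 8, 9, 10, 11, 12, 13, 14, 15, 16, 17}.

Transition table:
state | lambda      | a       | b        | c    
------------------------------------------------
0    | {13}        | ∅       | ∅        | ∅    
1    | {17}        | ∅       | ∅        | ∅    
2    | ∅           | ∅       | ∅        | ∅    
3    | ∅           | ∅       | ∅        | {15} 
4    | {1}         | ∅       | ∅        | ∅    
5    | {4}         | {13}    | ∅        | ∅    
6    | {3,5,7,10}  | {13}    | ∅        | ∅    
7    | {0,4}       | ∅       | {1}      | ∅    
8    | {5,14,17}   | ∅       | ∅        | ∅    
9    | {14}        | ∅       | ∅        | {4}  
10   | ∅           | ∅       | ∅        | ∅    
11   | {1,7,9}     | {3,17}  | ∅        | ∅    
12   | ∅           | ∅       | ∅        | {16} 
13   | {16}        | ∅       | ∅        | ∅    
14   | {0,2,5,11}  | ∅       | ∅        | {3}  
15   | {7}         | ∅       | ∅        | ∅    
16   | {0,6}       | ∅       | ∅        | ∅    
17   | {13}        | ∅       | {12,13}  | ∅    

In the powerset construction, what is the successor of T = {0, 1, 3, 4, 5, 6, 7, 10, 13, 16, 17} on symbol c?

{0, 1, 3, 4, 5, 6, 7, 10, 13, 15, 16, 17}

3 on c → {15}.
No c-transition from 0, 1, 4, 5, 6, 7, 10, 13, 16, 17.
Union after reading c: {15}.
Now take the lambda-closure:
From 15 via lambda: add 7.
From 7 via lambda: add 0, 4.
From 0 via lambda: add 13.
From 4 via lambda: add 1.
From 1 via lambda: add 17.
From 13 via lambda: add 16.
From 16 via lambda: add 6.
From 6 via lambda: add 3, 5, 10.
No new states can be added; the closed set is {0, 1, 3, 4, 5, 6, 7, 10, 13, 15, 16, 17}.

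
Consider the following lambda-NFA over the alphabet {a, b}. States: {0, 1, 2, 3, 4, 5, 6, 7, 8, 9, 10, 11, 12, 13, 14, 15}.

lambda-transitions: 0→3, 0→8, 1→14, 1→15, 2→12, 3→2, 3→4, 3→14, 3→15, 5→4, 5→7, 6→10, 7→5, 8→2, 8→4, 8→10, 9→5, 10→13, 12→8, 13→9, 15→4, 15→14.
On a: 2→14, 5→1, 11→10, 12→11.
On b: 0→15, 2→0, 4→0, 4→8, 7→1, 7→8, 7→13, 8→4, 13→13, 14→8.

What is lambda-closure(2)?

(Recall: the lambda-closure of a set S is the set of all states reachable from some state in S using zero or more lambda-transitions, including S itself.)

{2, 4, 5, 7, 8, 9, 10, 12, 13}

Start with {2}.
From 2 via lambda: add 12.
From 12 via lambda: add 8.
From 8 via lambda: add 4, 10.
From 10 via lambda: add 13.
From 13 via lambda: add 9.
From 9 via lambda: add 5.
From 5 via lambda: add 7.
No new states can be added; the closed set is {2, 4, 5, 7, 8, 9, 10, 12, 13}.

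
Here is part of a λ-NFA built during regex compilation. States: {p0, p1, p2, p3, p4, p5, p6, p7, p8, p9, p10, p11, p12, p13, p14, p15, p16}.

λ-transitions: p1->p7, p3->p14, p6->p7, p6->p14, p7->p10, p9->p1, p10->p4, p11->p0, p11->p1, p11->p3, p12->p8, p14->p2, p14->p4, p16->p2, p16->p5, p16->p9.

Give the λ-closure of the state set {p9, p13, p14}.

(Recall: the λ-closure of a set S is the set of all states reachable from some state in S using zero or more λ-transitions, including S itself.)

{p1, p2, p4, p7, p9, p10, p13, p14}

Start with {p9, p13, p14}.
From p9 via λ: add p1.
From p14 via λ: add p2, p4.
From p1 via λ: add p7.
From p7 via λ: add p10.
No new states can be added; the closed set is {p1, p2, p4, p7, p9, p10, p13, p14}.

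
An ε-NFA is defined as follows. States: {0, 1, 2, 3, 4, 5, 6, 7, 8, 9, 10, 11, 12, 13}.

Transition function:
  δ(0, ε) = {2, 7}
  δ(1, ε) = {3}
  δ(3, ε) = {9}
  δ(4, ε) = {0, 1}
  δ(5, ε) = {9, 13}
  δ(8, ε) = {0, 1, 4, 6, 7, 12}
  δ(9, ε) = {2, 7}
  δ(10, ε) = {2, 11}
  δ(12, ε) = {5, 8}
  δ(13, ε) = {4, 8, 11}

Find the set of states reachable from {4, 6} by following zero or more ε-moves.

Start with {4, 6}.
From 4 via ε: add 0, 1.
From 0 via ε: add 2, 7.
From 1 via ε: add 3.
From 3 via ε: add 9.
No new states can be added; the closed set is {0, 1, 2, 3, 4, 6, 7, 9}.

{0, 1, 2, 3, 4, 6, 7, 9}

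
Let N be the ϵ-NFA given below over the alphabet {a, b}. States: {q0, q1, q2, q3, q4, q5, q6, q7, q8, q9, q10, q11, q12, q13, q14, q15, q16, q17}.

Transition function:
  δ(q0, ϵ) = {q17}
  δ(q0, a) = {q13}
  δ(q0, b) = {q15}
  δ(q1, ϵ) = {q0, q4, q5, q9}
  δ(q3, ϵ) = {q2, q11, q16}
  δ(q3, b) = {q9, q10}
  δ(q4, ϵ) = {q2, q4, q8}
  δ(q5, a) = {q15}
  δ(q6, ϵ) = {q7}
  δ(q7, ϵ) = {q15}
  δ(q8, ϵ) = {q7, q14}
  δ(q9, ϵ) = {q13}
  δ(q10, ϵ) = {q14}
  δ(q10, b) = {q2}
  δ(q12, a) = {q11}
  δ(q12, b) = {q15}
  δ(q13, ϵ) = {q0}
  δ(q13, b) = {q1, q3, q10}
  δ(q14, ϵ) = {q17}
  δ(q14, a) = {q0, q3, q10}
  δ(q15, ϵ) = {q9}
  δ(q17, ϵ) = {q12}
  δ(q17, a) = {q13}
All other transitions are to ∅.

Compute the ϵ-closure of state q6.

Start with {q6}.
From q6 via ϵ: add q7.
From q7 via ϵ: add q15.
From q15 via ϵ: add q9.
From q9 via ϵ: add q13.
From q13 via ϵ: add q0.
From q0 via ϵ: add q17.
From q17 via ϵ: add q12.
No new states can be added; the closed set is {q0, q6, q7, q9, q12, q13, q15, q17}.

{q0, q6, q7, q9, q12, q13, q15, q17}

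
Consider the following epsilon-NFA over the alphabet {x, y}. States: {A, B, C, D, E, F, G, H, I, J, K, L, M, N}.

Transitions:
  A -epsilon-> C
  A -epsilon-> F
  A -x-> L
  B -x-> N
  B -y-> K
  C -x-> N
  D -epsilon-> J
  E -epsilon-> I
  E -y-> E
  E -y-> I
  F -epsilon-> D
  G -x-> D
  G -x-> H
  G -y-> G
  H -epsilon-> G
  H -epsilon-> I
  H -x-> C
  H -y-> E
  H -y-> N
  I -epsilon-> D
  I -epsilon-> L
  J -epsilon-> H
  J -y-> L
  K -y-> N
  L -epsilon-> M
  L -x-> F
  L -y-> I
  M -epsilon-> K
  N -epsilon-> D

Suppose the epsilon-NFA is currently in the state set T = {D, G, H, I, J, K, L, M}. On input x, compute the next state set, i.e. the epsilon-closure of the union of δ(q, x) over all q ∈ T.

G on x → {D, H}.
H on x → {C}.
L on x → {F}.
No x-transition from D, I, J, K, M.
Union after reading x: {C, D, F, H}.
Now take the epsilon-closure:
From D via epsilon: add J.
From H via epsilon: add G, I.
From I via epsilon: add L.
From L via epsilon: add M.
From M via epsilon: add K.
No new states can be added; the closed set is {C, D, F, G, H, I, J, K, L, M}.

{C, D, F, G, H, I, J, K, L, M}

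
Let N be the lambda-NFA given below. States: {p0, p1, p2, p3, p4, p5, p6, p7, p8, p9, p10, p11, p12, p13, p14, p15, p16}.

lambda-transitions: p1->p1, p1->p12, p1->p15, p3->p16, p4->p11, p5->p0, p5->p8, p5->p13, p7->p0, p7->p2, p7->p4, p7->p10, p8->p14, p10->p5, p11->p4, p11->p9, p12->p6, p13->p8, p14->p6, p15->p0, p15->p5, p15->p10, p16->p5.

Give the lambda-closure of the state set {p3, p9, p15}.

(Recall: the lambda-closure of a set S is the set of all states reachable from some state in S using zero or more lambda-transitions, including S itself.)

Start with {p3, p9, p15}.
From p3 via lambda: add p16.
From p15 via lambda: add p0, p5, p10.
From p5 via lambda: add p8, p13.
From p8 via lambda: add p14.
From p14 via lambda: add p6.
No new states can be added; the closed set is {p0, p3, p5, p6, p8, p9, p10, p13, p14, p15, p16}.

{p0, p3, p5, p6, p8, p9, p10, p13, p14, p15, p16}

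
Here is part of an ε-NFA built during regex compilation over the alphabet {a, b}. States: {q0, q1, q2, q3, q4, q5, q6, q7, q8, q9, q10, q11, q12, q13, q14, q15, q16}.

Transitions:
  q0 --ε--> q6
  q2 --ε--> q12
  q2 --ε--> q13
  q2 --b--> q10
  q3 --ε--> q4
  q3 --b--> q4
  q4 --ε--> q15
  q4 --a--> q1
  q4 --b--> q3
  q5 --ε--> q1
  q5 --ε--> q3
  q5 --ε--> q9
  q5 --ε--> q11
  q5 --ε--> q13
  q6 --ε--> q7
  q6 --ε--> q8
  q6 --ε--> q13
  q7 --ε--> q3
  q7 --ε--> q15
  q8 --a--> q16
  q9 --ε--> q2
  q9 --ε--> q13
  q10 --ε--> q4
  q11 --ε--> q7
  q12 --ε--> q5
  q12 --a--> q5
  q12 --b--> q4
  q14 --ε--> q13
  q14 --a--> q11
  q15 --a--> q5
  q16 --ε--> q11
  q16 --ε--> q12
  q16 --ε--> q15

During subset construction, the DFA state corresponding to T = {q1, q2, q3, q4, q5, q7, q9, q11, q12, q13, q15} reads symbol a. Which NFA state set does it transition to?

{q1, q2, q3, q4, q5, q7, q9, q11, q12, q13, q15}

q4 on a → {q1}.
q12 on a → {q5}.
q15 on a → {q5}.
No a-transition from q1, q2, q3, q5, q7, q9, q11, q13.
Union after reading a: {q1, q5}.
Now take the ε-closure:
From q5 via ε: add q3, q9, q11, q13.
From q3 via ε: add q4.
From q9 via ε: add q2.
From q11 via ε: add q7.
From q2 via ε: add q12.
From q4 via ε: add q15.
No new states can be added; the closed set is {q1, q2, q3, q4, q5, q7, q9, q11, q12, q13, q15}.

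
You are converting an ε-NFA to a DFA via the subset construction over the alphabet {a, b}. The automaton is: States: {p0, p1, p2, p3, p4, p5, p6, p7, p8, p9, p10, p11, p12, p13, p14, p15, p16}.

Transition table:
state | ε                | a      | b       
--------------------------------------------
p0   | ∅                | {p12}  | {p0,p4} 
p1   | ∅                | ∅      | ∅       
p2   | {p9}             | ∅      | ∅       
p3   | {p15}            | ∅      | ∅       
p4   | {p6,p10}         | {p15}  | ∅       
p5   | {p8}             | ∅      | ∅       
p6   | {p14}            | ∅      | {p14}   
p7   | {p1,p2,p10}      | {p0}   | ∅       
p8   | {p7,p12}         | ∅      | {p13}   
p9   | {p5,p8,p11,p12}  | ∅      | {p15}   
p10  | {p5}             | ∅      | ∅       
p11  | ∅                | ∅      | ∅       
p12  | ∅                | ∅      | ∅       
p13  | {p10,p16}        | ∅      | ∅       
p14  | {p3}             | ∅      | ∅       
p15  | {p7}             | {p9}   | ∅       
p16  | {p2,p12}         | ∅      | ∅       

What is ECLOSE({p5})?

{p1, p2, p5, p7, p8, p9, p10, p11, p12}

Start with {p5}.
From p5 via ε: add p8.
From p8 via ε: add p7, p12.
From p7 via ε: add p1, p2, p10.
From p2 via ε: add p9.
From p9 via ε: add p11.
No new states can be added; the closed set is {p1, p2, p5, p7, p8, p9, p10, p11, p12}.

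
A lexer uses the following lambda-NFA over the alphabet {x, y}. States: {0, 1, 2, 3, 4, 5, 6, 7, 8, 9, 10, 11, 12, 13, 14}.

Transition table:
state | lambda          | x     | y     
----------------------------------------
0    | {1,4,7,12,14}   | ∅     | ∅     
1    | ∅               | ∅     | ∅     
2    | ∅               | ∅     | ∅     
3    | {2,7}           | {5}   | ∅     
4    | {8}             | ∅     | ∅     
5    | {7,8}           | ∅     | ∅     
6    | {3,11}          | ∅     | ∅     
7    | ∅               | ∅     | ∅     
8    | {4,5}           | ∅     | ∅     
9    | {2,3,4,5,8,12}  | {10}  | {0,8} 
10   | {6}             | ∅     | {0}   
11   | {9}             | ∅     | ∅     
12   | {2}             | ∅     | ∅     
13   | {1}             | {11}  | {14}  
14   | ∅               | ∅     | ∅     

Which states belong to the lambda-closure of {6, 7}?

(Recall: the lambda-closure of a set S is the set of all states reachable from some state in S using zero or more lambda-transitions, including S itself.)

{2, 3, 4, 5, 6, 7, 8, 9, 11, 12}

Start with {6, 7}.
From 6 via lambda: add 3, 11.
From 3 via lambda: add 2.
From 11 via lambda: add 9.
From 9 via lambda: add 4, 5, 8, 12.
No new states can be added; the closed set is {2, 3, 4, 5, 6, 7, 8, 9, 11, 12}.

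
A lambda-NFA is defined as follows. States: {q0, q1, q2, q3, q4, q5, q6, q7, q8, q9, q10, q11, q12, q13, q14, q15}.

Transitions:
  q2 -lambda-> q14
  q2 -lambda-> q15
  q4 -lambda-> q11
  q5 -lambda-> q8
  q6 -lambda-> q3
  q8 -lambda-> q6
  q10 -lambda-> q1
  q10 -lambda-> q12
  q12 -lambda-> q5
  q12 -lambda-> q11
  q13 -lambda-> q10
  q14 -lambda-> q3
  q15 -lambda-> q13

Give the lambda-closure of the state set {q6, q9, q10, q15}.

Start with {q6, q9, q10, q15}.
From q6 via lambda: add q3.
From q10 via lambda: add q1, q12.
From q15 via lambda: add q13.
From q12 via lambda: add q5, q11.
From q5 via lambda: add q8.
No new states can be added; the closed set is {q1, q3, q5, q6, q8, q9, q10, q11, q12, q13, q15}.

{q1, q3, q5, q6, q8, q9, q10, q11, q12, q13, q15}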